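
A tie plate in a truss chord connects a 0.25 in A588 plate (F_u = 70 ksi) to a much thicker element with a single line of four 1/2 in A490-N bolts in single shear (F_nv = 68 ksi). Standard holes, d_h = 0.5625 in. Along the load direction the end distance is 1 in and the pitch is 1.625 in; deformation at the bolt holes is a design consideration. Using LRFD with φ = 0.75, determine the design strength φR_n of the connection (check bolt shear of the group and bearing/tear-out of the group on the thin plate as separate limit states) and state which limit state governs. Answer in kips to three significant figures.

40.1 kips (bolt shear governs)

Bolt shear: A_b = π·0.5²/4 = 0.1963 in²; R_n = 68 × 0.1963 × 4 × 1 = 53.41 kips → 0.75 × 53.41 = 40.1 kips.
Bearing (1.2 l_c t F_u ≤ 2.4 d t F_u): upper limit = 2.4·0.5·0.25·70 = 21 kips.
  Edge l_c = 1 − 0.5625/2 = 0.7188 → r_n = 15.09 kips; interior l_c = 1.625 − 0.5625 = 1.062 → r_n = 21 kips.
  R_n,bearing = 1·15.09 + 3·21 = 78.09 kips → 0.75 × 78.09 = 58.6 kips.
Bolt shear governs: 40.1 kips.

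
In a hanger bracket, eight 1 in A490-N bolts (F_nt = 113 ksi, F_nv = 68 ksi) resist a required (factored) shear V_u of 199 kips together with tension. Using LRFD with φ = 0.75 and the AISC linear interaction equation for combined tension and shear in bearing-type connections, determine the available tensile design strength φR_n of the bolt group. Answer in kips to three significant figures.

362 kips

A_b = π·1²/4 = 0.7854 in²; f_rv = 199 / (8 × 0.7854) = 31.67 ksi.
F'_nt = 1.3 F_nt − (F_nt / φF_nv) f_rv = 1.3·113 − (113/(0.75·68))·31.67 = 76.73 ksi, capped at F_nt → F'_nt = 76.73 ksi.
R_n = F'_nt · A_b · n = 76.73 × 0.7854 × 8 = 482.1 kips.
Design strength φR_n = 0.75 × 482.1 = 362 kips.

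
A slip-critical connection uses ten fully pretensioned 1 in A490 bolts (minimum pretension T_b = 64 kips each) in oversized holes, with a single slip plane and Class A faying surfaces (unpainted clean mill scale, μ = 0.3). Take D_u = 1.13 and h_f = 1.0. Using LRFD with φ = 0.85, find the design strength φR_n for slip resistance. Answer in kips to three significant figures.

184 kips

R_n = μ · D_u · h_f · T_b · n_s · n_b = 0.3 × 1.13 × 1.0 × 64 × 1 × 10 = 217 kips.
Design strength φR_n = 0.85 × 217 = 184 kips.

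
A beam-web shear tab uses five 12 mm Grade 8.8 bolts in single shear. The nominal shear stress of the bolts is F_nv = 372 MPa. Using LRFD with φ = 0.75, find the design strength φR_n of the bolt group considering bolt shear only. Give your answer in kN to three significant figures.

A_b = π × 12² / 4 = 113.1 mm².
R_n = F_nv · A_b · n · n_s = 372 × 113.1 × 5 × 1 / 1000 = 210.4 kN.
Design strength φR_n = 0.75 × 210.4 = 158 kN.

158 kN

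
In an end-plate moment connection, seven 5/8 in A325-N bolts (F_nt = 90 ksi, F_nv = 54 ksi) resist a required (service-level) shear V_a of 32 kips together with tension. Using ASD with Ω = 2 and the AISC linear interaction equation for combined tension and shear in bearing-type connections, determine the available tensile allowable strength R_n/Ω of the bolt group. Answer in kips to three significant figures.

A_b = π·0.625²/4 = 0.3068 in²; f_rv = 32 / (7 × 0.3068) = 14.9 ksi.
F'_nt = 1.3 F_nt − (Ω F_nt / F_nv) f_rv = 1.3·90 − (2·90/54)·14.9 = 67.33 ksi, capped at F_nt → F'_nt = 67.33 ksi.
R_n = F'_nt · A_b · n = 67.33 × 0.3068 × 7 = 144.6 kips.
Allowable strength R_n/Ω = 144.6 / 2 = 72.3 kips.

72.3 kips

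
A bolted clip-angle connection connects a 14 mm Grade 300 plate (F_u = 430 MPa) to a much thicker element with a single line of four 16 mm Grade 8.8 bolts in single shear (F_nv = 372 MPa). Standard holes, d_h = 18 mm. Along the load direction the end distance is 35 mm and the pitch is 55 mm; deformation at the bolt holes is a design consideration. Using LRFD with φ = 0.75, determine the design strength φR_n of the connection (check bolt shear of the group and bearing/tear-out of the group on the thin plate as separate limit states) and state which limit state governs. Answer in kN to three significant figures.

Bolt shear: A_b = π·16²/4 = 201.1 mm²; R_n = 372 × 201.1 × 4 × 1 / 1000 = 299.2 kN → 0.75 × 299.2 = 224 kN.
Bearing (1.2 l_c t F_u ≤ 2.4 d t F_u): upper limit = 2.4·16·14·430 / 1000 = 231.2 kN.
  Edge l_c = 35 − 18/2 = 26 → r_n = 187.8 kN; interior l_c = 55 − 18 = 37 → r_n = 231.2 kN.
  R_n,bearing = 1·187.8 + 3·231.2 = 881.3 kN → 0.75 × 881.3 = 661 kN.
Bolt shear governs: 224 kN.

224 kN (bolt shear governs)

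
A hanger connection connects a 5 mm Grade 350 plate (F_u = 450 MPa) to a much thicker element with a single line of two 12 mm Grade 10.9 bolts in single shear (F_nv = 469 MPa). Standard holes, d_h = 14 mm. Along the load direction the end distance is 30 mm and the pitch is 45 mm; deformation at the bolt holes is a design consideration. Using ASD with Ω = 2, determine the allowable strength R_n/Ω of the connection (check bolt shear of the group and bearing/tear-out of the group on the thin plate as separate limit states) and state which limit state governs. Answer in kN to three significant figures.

Bolt shear: A_b = π·12²/4 = 113.1 mm²; R_n = 469 × 113.1 × 2 × 1 / 1000 = 106.1 kN → 106.1 / 2 = 53 kN.
Bearing (1.2 l_c t F_u ≤ 2.4 d t F_u): upper limit = 2.4·12·5·450 / 1000 = 64.8 kN.
  Edge l_c = 30 − 14/2 = 23 → r_n = 62.1 kN; interior l_c = 45 − 14 = 31 → r_n = 64.8 kN.
  R_n,bearing = 1·62.1 + 1·64.8 = 126.9 kN → 126.9 / 2 = 63.5 kN.
Bolt shear governs: 53 kN.

53 kN (bolt shear governs)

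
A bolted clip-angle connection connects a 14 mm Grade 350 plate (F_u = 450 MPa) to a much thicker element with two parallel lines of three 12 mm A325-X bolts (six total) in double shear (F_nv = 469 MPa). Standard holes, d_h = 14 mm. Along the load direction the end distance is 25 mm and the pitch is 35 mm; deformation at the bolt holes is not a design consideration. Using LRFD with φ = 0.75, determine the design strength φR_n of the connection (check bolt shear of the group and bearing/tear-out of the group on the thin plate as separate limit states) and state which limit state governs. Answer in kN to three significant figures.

477 kN (bolt shear governs)

Bolt shear: A_b = π·12²/4 = 113.1 mm²; R_n = 469 × 113.1 × 6 × 2 / 1000 = 636.5 kN → 0.75 × 636.5 = 477 kN.
Bearing (1.5 l_c t F_u ≤ 3.0 d t F_u): upper limit = 3.0·12·14·450 / 1000 = 226.8 kN.
  Edge l_c = 25 − 14/2 = 18 → r_n = 170.1 kN; interior l_c = 35 − 14 = 21 → r_n = 198.5 kN.
  R_n,bearing = 2·170.1 + 4·198.5 = 1134 kN → 0.75 × 1134 = 850 kN.
Bolt shear governs: 477 kN.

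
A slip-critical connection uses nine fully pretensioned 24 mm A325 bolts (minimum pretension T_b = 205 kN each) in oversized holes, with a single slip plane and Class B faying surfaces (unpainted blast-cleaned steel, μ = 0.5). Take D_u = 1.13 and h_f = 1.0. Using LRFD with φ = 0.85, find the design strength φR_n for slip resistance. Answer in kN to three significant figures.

886 kN

R_n = μ · D_u · h_f · T_b · n_s · n_b = 0.5 × 1.13 × 1.0 × 205 × 1 × 9 = 1042 kN.
Design strength φR_n = 0.85 × 1042 = 886 kN.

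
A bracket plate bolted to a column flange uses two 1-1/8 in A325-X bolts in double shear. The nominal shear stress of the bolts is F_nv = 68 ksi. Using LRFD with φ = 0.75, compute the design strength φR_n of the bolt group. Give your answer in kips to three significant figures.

A_b = π × 1.125² / 4 = 0.994 in².
R_n = F_nv · A_b · n · n_s = 68 × 0.994 × 2 × 2 = 270.4 kips.
Design strength φR_n = 0.75 × 270.4 = 203 kips.

203 kips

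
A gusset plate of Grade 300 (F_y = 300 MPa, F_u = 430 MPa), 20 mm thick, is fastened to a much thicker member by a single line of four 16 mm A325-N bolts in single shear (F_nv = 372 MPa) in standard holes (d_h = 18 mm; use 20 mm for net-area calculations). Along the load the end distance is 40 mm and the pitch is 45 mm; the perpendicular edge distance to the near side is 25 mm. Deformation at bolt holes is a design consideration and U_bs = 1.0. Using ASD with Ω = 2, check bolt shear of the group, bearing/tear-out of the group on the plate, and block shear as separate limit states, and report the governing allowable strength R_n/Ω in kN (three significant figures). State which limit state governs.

150 kN (bolt shear governs)

Bolt shear: A_b = π·16²/4 = 201.1 mm²; R_n = 372 × 201.1 × 4 × 1 / 1000 = 299.2 kN → 299.2 / 2 = 150 kN.
Bearing: edge l_c = 31, r_n = 319.9 kN; interior l_c = 27, r_n = 278.6 kN; R_n = 319.9 + 3·278.6 = 1156 kN → 578 kN.
Block shear: A_gv = 3500, A_nv = 2100, A_nt = 300 mm²; R_n = min(0.6F_uA_nv, 0.6F_yA_gv) + U_bs·F_u·A_nt = 670.8 kN → 335 kN.
Bolt shear governs: 150 kN.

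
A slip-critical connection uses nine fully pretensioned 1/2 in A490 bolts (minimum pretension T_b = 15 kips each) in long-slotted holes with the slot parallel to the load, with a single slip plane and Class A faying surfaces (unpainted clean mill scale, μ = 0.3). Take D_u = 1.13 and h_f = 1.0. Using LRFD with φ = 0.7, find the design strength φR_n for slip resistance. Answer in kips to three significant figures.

R_n = μ · D_u · h_f · T_b · n_s · n_b = 0.3 × 1.13 × 1.0 × 15 × 1 × 9 = 45.76 kips.
Design strength φR_n = 0.7 × 45.76 = 32 kips.

32 kips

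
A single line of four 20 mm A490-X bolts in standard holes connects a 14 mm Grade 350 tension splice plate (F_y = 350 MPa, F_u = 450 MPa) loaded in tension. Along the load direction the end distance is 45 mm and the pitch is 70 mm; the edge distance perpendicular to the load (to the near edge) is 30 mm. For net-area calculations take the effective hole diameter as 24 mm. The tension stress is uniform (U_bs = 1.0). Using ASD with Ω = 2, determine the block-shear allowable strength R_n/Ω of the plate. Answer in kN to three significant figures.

380 kN

Shear plane L_v = 45 + 3·70 = 255 mm; A_gv = 255 × 14 = 3570 mm².
A_nv = (255 − 3.5·24) × 14 = 2394 mm².
A_nt = (30 − 0.5·24) × 14 = 252 mm².
0.6 F_u A_nv = 646.4 kN; 0.6 F_y A_gv = 749.7 kN → shear rupture governs the shear term.
R_n = 646.4 + 1.0 × 450 × 252 / 1000 = 759.8 kN.
Allowable strength R_n/Ω = 759.8 / 2 = 380 kN.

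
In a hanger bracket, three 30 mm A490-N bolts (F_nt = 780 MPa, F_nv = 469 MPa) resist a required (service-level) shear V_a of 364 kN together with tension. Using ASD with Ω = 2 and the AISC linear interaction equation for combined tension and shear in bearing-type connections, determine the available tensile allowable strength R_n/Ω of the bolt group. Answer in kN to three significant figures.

470 kN

A_b = π·30²/4 = 706.9 mm²; f_rv = 364 × 1000 / (3 × 706.9) = 171.7 MPa.
F'_nt = 1.3 F_nt − (Ω F_nt / F_nv) f_rv = 1.3·780 − (2·780/469)·171.7 = 443 MPa, capped at F_nt → F'_nt = 443 MPa.
R_n = F'_nt · A_b · n = 443 × 706.9 × 3 / 1000 = 939.5 kN.
Allowable strength R_n/Ω = 939.5 / 2 = 470 kN.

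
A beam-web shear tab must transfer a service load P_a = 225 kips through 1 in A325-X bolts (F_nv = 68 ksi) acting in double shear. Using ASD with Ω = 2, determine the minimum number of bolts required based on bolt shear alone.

5 bolts

A_b = π·1²/4 = 0.7854 in².
Per-bolt allowable strength R_n/Ω = 68 × 0.7854 × 2 / 2 = 53.41 kips.
n ≥ 225 / 53.41 = 4.213 → use 5 bolts.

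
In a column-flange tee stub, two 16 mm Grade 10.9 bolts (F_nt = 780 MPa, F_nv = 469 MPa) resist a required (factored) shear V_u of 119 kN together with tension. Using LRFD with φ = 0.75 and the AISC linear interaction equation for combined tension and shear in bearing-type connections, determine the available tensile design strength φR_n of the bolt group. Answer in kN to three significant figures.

A_b = π·16²/4 = 201.1 mm²; f_rv = 119 × 1000 / (2 × 201.1) = 295.9 MPa.
F'_nt = 1.3 F_nt − (F_nt / φF_nv) f_rv = 1.3·780 − (780/(0.75·469))·295.9 = 357.8 MPa, capped at F_nt → F'_nt = 357.8 MPa.
R_n = F'_nt · A_b · n = 357.8 × 201.1 × 2 / 1000 = 143.9 kN.
Design strength φR_n = 0.75 × 143.9 = 108 kN.

108 kN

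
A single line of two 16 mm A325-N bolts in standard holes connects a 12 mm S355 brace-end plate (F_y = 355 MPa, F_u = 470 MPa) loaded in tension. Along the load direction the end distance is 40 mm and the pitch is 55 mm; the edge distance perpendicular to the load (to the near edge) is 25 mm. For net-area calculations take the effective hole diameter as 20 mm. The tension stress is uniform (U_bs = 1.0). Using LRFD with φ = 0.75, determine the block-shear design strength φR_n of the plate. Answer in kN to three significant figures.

228 kN

Shear plane L_v = 40 + 1·55 = 95 mm; A_gv = 95 × 12 = 1140 mm².
A_nv = (95 − 1.5·20) × 12 = 780 mm².
A_nt = (25 − 0.5·20) × 12 = 180 mm².
0.6 F_u A_nv = 220 kN; 0.6 F_y A_gv = 242.8 kN → shear rupture governs the shear term.
R_n = 220 + 1.0 × 470 × 180 / 1000 = 304.6 kN.
Design strength φR_n = 0.75 × 304.6 = 228 kN.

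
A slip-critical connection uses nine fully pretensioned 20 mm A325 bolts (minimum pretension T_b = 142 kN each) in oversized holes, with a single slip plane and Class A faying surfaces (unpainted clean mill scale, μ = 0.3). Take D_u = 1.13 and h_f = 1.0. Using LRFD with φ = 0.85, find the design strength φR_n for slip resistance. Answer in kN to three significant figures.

R_n = μ · D_u · h_f · T_b · n_s · n_b = 0.3 × 1.13 × 1.0 × 142 × 1 × 9 = 433.2 kN.
Design strength φR_n = 0.85 × 433.2 = 368 kN.

368 kN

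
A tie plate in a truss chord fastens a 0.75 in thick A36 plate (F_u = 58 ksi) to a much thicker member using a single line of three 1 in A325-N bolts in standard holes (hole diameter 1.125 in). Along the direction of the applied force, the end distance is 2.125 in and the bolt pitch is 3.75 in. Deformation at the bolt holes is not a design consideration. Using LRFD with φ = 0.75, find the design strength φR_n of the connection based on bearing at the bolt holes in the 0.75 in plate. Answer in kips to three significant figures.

Per bolt r_n = 1.5 l_c t F_u ≤ 3.0 d t F_u; upper limit = 3.0 × 1 × 0.75 × 58 = 130.5 kips.
Edge bolt: l_c = 2.125 − 1.125/2 = 1.562 in → 1.5 × 1.562 × 0.75 × 58 = 102 → r_n = 102 kips.
Interior bolts: l_c = 3.75 − 1.125 = 2.625 in → 1.5 × 2.625 × 0.75 × 58 = 171.3 → r_n = 130.5 kips.
R_n = 1 × 102 + 2 × 130.5 = 363 kips.
Design strength φR_n = 0.75 × 363 = 272 kips.

272 kips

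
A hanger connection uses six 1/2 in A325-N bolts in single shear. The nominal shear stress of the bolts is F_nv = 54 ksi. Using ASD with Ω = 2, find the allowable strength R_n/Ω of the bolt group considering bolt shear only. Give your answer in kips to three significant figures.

A_b = π × 0.5² / 4 = 0.1963 in².
R_n = F_nv · A_b · n · n_s = 54 × 0.1963 × 6 × 1 = 63.62 kips.
Allowable strength R_n/Ω = 63.62 / 2 = 31.8 kips.

31.8 kips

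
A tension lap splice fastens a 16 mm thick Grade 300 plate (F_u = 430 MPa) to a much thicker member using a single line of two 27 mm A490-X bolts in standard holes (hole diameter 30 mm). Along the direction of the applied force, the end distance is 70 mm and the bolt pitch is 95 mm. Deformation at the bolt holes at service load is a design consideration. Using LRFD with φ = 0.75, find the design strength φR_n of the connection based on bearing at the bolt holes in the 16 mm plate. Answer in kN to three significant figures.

669 kN

Per bolt r_n = 1.2 l_c t F_u ≤ 2.4 d t F_u; upper limit = 2.4 × 27 × 16 × 430 / 1000 = 445.8 kN.
Edge bolt: l_c = 70 − 30/2 = 55 mm → 1.2 × 55 × 16 × 430 / 1000 = 454.1 → r_n = 445.8 kN.
Interior bolts: l_c = 95 − 30 = 65 mm → 1.2 × 65 × 16 × 430 / 1000 = 536.6 → r_n = 445.8 kN.
R_n = 1 × 445.8 + 1 × 445.8 = 891.6 kN.
Design strength φR_n = 0.75 × 891.6 = 669 kN.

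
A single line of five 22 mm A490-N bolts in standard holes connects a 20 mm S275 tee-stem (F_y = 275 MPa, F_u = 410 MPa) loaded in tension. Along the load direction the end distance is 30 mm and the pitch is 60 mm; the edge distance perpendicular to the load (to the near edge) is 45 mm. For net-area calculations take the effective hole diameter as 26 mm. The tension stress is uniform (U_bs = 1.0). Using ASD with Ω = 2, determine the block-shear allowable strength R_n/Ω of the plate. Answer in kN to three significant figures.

Shear plane L_v = 30 + 4·60 = 270 mm; A_gv = 270 × 20 = 5400 mm².
A_nv = (270 − 4.5·26) × 20 = 3060 mm².
A_nt = (45 − 0.5·26) × 20 = 640 mm².
0.6 F_u A_nv = 752.8 kN; 0.6 F_y A_gv = 891 kN → shear rupture governs the shear term.
R_n = 752.8 + 1.0 × 410 × 640 / 1000 = 1015 kN.
Allowable strength R_n/Ω = 1015 / 2 = 508 kN.

508 kN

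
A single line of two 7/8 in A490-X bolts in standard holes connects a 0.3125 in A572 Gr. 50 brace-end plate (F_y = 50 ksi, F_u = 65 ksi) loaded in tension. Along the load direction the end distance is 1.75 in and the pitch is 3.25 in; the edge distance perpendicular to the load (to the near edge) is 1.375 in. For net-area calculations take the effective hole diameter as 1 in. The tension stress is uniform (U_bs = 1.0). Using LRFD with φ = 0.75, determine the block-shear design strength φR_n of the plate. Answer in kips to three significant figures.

Shear plane L_v = 1.75 + 1·3.25 = 5 in; A_gv = 5 × 0.3125 = 1.562 in².
A_nv = (5 − 1.5·1) × 0.3125 = 1.094 in².
A_nt = (1.375 − 0.5·1) × 0.3125 = 0.2734 in².
0.6 F_u A_nv = 42.66 kips; 0.6 F_y A_gv = 46.88 kips → shear rupture governs the shear term.
R_n = 42.66 + 1.0 × 65 × 0.2734 = 60.43 kips.
Design strength φR_n = 0.75 × 60.43 = 45.3 kips.

45.3 kips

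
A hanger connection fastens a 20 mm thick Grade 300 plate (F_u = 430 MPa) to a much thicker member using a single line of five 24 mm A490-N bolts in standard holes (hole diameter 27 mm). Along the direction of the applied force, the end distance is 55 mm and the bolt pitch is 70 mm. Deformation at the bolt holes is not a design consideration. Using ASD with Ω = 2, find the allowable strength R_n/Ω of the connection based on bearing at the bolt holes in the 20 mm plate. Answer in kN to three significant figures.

Per bolt r_n = 1.5 l_c t F_u ≤ 3.0 d t F_u; upper limit = 3.0 × 24 × 20 × 430 / 1000 = 619.2 kN.
Edge bolt: l_c = 55 − 27/2 = 41.5 mm → 1.5 × 41.5 × 20 × 430 / 1000 = 535.4 → r_n = 535.4 kN.
Interior bolts: l_c = 70 − 27 = 43 mm → 1.5 × 43 × 20 × 430 / 1000 = 554.7 → r_n = 554.7 kN.
R_n = 1 × 535.4 + 4 × 554.7 = 2754 kN.
Allowable strength R_n/Ω = 2754 / 2 = 1380 kN.

1380 kN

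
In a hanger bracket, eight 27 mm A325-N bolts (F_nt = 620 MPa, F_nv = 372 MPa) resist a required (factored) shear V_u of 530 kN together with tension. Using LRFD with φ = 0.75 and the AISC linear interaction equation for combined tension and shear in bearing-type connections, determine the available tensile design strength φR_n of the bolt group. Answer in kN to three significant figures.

1890 kN

A_b = π·27²/4 = 572.6 mm²; f_rv = 530 × 1000 / (8 × 572.6) = 115.7 MPa.
F'_nt = 1.3 F_nt − (F_nt / φF_nv) f_rv = 1.3·620 − (620/(0.75·372))·115.7 = 548.9 MPa, capped at F_nt → F'_nt = 548.9 MPa.
R_n = F'_nt · A_b · n = 548.9 × 572.6 × 8 / 1000 = 2514 kN.
Design strength φR_n = 0.75 × 2514 = 1890 kN.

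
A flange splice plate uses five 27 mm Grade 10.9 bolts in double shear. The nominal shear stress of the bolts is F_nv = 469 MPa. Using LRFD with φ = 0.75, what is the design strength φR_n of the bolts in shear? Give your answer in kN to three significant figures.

A_b = π × 27² / 4 = 572.6 mm².
R_n = F_nv · A_b · n · n_s = 469 × 572.6 × 5 × 2 / 1000 = 2685 kN.
Design strength φR_n = 0.75 × 2685 = 2010 kN.

2010 kN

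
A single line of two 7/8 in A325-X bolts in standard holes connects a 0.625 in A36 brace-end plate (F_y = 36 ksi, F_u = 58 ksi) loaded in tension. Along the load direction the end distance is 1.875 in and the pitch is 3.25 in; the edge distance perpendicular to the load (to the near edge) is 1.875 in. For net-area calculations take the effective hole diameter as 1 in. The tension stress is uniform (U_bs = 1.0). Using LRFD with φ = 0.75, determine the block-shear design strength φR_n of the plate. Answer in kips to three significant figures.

Shear plane L_v = 1.875 + 1·3.25 = 5.125 in; A_gv = 5.125 × 0.625 = 3.203 in².
A_nv = (5.125 − 1.5·1) × 0.625 = 2.266 in².
A_nt = (1.875 − 0.5·1) × 0.625 = 0.8594 in².
0.6 F_u A_nv = 78.84 kips; 0.6 F_y A_gv = 69.19 kips → shear yielding governs the shear term.
R_n = 69.19 + 1.0 × 58 × 0.8594 = 119 kips.
Design strength φR_n = 0.75 × 119 = 89.3 kips.

89.3 kips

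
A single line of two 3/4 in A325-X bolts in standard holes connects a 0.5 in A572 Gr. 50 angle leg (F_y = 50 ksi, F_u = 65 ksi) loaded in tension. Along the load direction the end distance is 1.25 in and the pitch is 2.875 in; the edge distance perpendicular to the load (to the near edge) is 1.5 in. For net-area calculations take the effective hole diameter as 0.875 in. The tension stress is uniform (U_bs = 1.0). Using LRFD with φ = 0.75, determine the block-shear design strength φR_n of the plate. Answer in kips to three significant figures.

67 kips

Shear plane L_v = 1.25 + 1·2.875 = 4.125 in; A_gv = 4.125 × 0.5 = 2.062 in².
A_nv = (4.125 − 1.5·0.875) × 0.5 = 1.406 in².
A_nt = (1.5 − 0.5·0.875) × 0.5 = 0.5312 in².
0.6 F_u A_nv = 54.84 kips; 0.6 F_y A_gv = 61.88 kips → shear rupture governs the shear term.
R_n = 54.84 + 1.0 × 65 × 0.5312 = 89.38 kips.
Design strength φR_n = 0.75 × 89.38 = 67 kips.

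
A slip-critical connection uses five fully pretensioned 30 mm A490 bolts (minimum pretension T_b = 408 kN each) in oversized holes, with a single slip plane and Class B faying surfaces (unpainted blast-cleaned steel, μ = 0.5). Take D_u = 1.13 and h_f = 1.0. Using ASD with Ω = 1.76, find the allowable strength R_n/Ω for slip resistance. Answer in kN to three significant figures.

655 kN

R_n = μ · D_u · h_f · T_b · n_s · n_b = 0.5 × 1.13 × 1.0 × 408 × 1 × 5 = 1153 kN.
Allowable strength R_n/Ω = 1153 / 1.76 = 655 kN.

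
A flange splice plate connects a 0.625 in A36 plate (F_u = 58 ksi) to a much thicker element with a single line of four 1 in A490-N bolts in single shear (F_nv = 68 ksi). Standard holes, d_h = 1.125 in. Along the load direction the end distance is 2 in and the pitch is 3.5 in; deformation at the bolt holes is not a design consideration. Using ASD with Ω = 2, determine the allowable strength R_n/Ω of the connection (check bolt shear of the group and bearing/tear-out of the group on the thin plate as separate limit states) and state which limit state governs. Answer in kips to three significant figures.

Bolt shear: A_b = π·1²/4 = 0.7854 in²; R_n = 68 × 0.7854 × 4 × 1 = 213.6 kips → 213.6 / 2 = 107 kips.
Bearing (1.5 l_c t F_u ≤ 3.0 d t F_u): upper limit = 3.0·1·0.625·58 = 108.8 kips.
  Edge l_c = 2 − 1.125/2 = 1.438 → r_n = 78.16 kips; interior l_c = 3.5 − 1.125 = 2.375 → r_n = 108.8 kips.
  R_n,bearing = 1·78.16 + 3·108.8 = 404.4 kips → 404.4 / 2 = 202 kips.
Bolt shear governs: 107 kips.

107 kips (bolt shear governs)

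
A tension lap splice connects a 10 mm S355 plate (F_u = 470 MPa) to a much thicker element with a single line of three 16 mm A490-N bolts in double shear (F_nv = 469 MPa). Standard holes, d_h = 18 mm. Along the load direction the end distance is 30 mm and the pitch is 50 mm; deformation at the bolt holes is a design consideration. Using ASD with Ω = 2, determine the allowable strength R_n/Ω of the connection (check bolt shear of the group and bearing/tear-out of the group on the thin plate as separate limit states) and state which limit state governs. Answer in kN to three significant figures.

240 kN (bearing governs)

Bolt shear: A_b = π·16²/4 = 201.1 mm²; R_n = 469 × 201.1 × 3 × 2 / 1000 = 565.8 kN → 565.8 / 2 = 283 kN.
Bearing (1.2 l_c t F_u ≤ 2.4 d t F_u): upper limit = 2.4·16·10·470 / 1000 = 180.5 kN.
  Edge l_c = 30 − 18/2 = 21 → r_n = 118.4 kN; interior l_c = 50 − 18 = 32 → r_n = 180.5 kN.
  R_n,bearing = 1·118.4 + 2·180.5 = 479.4 kN → 479.4 / 2 = 240 kN.
Bearing governs: 240 kN.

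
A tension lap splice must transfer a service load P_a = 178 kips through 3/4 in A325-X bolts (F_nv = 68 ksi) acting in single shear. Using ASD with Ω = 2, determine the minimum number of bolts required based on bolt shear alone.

12 bolts

A_b = π·0.75²/4 = 0.4418 in².
Per-bolt allowable strength R_n/Ω = 68 × 0.4418 × 1 / 2 = 15.02 kips.
n ≥ 178 / 15.02 = 11.85 → use 12 bolts.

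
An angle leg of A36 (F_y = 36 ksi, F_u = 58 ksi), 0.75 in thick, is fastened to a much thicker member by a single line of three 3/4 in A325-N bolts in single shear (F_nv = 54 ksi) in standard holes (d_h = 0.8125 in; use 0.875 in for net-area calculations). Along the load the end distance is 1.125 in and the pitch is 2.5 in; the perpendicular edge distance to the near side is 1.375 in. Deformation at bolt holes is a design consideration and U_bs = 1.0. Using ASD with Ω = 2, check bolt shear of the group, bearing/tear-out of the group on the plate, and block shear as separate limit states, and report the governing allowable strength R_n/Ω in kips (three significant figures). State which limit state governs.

35.8 kips (bolt shear governs)

Bolt shear: A_b = π·0.75²/4 = 0.4418 in²; R_n = 54 × 0.4418 × 3 × 1 = 71.57 kips → 71.57 / 2 = 35.8 kips.
Bearing: edge l_c = 0.7188, r_n = 37.52 kips; interior l_c = 1.688, r_n = 78.3 kips; R_n = 37.52 + 2·78.3 = 194.1 kips → 97.1 kips.
Block shear: A_gv = 4.594, A_nv = 2.953, A_nt = 0.7031 in²; R_n = min(0.6F_uA_nv, 0.6F_yA_gv) + U_bs·F_u·A_nt = 140 kips → 70 kips.
Bolt shear governs: 35.8 kips.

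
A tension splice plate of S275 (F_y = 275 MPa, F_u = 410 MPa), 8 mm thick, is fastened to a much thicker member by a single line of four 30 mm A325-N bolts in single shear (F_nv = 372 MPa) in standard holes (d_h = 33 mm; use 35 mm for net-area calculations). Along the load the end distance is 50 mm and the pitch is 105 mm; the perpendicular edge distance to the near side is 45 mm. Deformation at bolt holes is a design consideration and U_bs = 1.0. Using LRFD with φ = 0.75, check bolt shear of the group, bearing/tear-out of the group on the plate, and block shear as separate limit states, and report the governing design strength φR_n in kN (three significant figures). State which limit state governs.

426 kN (block shear governs)

Bolt shear: A_b = π·30²/4 = 706.9 mm²; R_n = 372 × 706.9 × 4 × 1 / 1000 = 1052 kN → 0.75 × 1052 = 789 kN.
Bearing: edge l_c = 33.5, r_n = 131.9 kN; interior l_c = 72, r_n = 236.2 kN; R_n = 131.9 + 3·236.2 = 840.3 kN → 630 kN.
Block shear: A_gv = 2920, A_nv = 1940, A_nt = 220 mm²; R_n = min(0.6F_uA_nv, 0.6F_yA_gv) + U_bs·F_u·A_nt = 567.4 kN → 426 kN.
Block shear governs: 426 kN.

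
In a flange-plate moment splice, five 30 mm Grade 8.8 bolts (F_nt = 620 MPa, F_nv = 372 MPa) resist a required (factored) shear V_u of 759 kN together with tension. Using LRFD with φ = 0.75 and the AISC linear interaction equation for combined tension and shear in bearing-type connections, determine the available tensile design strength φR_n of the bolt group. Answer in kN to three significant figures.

871 kN

A_b = π·30²/4 = 706.9 mm²; f_rv = 759 × 1000 / (5 × 706.9) = 214.8 MPa.
F'_nt = 1.3 F_nt − (F_nt / φF_nv) f_rv = 1.3·620 − (620/(0.75·372))·214.8 = 328.8 MPa, capped at F_nt → F'_nt = 328.8 MPa.
R_n = F'_nt · A_b · n = 328.8 × 706.9 × 5 / 1000 = 1162 kN.
Design strength φR_n = 0.75 × 1162 = 871 kN.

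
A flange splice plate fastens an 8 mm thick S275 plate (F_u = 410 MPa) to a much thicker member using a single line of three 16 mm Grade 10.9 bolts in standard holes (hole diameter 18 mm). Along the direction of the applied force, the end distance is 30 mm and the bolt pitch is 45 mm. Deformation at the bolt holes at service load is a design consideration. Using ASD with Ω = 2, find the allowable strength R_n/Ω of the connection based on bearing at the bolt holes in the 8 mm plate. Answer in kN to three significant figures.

148 kN

Per bolt r_n = 1.2 l_c t F_u ≤ 2.4 d t F_u; upper limit = 2.4 × 16 × 8 × 410 / 1000 = 126 kN.
Edge bolt: l_c = 30 − 18/2 = 21 mm → 1.2 × 21 × 8 × 410 / 1000 = 82.66 → r_n = 82.66 kN.
Interior bolts: l_c = 45 − 18 = 27 mm → 1.2 × 27 × 8 × 410 / 1000 = 106.3 → r_n = 106.3 kN.
R_n = 1 × 82.66 + 2 × 106.3 = 295.2 kN.
Allowable strength R_n/Ω = 295.2 / 2 = 148 kN.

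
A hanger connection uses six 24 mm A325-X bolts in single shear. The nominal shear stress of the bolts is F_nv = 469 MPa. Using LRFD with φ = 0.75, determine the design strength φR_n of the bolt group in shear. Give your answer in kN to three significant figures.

955 kN

A_b = π × 24² / 4 = 452.4 mm².
R_n = F_nv · A_b · n · n_s = 469 × 452.4 × 6 × 1 / 1000 = 1273 kN.
Design strength φR_n = 0.75 × 1273 = 955 kN.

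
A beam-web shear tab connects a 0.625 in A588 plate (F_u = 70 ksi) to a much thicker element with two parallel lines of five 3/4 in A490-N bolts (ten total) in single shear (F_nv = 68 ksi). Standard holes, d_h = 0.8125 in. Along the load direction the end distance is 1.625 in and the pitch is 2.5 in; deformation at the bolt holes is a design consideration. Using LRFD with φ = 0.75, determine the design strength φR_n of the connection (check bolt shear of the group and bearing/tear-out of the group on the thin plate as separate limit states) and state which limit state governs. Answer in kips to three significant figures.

225 kips (bolt shear governs)

Bolt shear: A_b = π·0.75²/4 = 0.4418 in²; R_n = 68 × 0.4418 × 10 × 1 = 300.4 kips → 0.75 × 300.4 = 225 kips.
Bearing (1.2 l_c t F_u ≤ 2.4 d t F_u): upper limit = 2.4·0.75·0.625·70 = 78.75 kips.
  Edge l_c = 1.625 − 0.8125/2 = 1.219 → r_n = 63.98 kips; interior l_c = 2.5 − 0.8125 = 1.688 → r_n = 78.75 kips.
  R_n,bearing = 2·63.98 + 8·78.75 = 758 kips → 0.75 × 758 = 568 kips.
Bolt shear governs: 225 kips.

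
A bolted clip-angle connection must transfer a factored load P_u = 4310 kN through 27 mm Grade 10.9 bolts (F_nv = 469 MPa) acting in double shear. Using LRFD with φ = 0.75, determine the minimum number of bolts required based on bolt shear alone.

11 bolts

A_b = π·27²/4 = 572.6 mm².
Per-bolt design strength φR_n = 0.75 × 469 × 572.6 × 2 / 1000 = 402.8 kN.
n ≥ 4310 / 402.8 = 10.7 → use 11 bolts.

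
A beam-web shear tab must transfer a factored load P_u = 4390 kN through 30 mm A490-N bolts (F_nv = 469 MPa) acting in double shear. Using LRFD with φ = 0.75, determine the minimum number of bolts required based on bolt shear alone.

A_b = π·30²/4 = 706.9 mm².
Per-bolt design strength φR_n = 0.75 × 469 × 706.9 × 2 / 1000 = 497.3 kN.
n ≥ 4390 / 497.3 = 8.828 → use 9 bolts.

9 bolts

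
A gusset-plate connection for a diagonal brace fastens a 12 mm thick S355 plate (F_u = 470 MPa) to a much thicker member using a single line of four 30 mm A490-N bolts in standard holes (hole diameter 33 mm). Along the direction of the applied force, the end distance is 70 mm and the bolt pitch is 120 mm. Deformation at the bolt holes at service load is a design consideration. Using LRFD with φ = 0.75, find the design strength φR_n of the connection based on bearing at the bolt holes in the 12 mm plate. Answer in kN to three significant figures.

Per bolt r_n = 1.2 l_c t F_u ≤ 2.4 d t F_u; upper limit = 2.4 × 30 × 12 × 470 / 1000 = 406.1 kN.
Edge bolt: l_c = 70 − 33/2 = 53.5 mm → 1.2 × 53.5 × 12 × 470 / 1000 = 362.1 → r_n = 362.1 kN.
Interior bolts: l_c = 120 − 33 = 87 mm → 1.2 × 87 × 12 × 470 / 1000 = 588.8 → r_n = 406.1 kN.
R_n = 1 × 362.1 + 3 × 406.1 = 1580 kN.
Design strength φR_n = 0.75 × 1580 = 1190 kN.

1190 kN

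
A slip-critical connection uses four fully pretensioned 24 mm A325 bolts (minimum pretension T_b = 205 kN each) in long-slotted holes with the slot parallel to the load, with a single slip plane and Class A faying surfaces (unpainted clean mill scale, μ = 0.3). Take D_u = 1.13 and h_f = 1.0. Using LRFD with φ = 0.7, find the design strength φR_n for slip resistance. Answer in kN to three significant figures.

R_n = μ · D_u · h_f · T_b · n_s · n_b = 0.3 × 1.13 × 1.0 × 205 × 1 × 4 = 278 kN.
Design strength φR_n = 0.7 × 278 = 195 kN.

195 kN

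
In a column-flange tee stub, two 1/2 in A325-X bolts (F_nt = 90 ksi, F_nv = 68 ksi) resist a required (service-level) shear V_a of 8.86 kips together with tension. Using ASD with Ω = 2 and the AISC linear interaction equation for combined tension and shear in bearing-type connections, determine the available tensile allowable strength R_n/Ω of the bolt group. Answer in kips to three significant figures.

11.2 kips

A_b = π·0.5²/4 = 0.1963 in²; f_rv = 8.86 / (2 × 0.1963) = 22.56 ksi.
F'_nt = 1.3 F_nt − (Ω F_nt / F_nv) f_rv = 1.3·90 − (2·90/68)·22.56 = 57.28 ksi, capped at F_nt → F'_nt = 57.28 ksi.
R_n = F'_nt · A_b · n = 57.28 × 0.1963 × 2 = 22.49 kips.
Allowable strength R_n/Ω = 22.49 / 2 = 11.2 kips.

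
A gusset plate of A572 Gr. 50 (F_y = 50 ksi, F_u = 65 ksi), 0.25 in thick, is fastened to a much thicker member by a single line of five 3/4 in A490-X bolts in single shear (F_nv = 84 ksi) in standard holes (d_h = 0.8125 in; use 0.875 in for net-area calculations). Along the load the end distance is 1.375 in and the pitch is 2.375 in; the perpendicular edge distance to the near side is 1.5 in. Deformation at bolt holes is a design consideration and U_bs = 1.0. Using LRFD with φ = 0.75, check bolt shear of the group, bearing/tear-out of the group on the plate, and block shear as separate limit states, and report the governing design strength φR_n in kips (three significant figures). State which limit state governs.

63.7 kips (block shear governs)

Bolt shear: A_b = π·0.75²/4 = 0.4418 in²; R_n = 84 × 0.4418 × 5 × 1 = 185.6 kips → 0.75 × 185.6 = 139 kips.
Bearing: edge l_c = 0.9688, r_n = 18.89 kips; interior l_c = 1.562, r_n = 29.25 kips; R_n = 18.89 + 4·29.25 = 135.9 kips → 102 kips.
Block shear: A_gv = 2.719, A_nv = 1.734, A_nt = 0.2656 in²; R_n = min(0.6F_uA_nv, 0.6F_yA_gv) + U_bs·F_u·A_nt = 84.91 kips → 63.7 kips.
Block shear governs: 63.7 kips.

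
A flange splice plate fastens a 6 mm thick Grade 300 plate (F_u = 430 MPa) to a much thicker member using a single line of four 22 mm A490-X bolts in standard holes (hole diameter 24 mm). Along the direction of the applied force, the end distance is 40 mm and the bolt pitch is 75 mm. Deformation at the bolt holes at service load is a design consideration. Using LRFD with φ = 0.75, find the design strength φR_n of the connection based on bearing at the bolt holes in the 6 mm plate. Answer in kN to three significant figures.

372 kN

Per bolt r_n = 1.2 l_c t F_u ≤ 2.4 d t F_u; upper limit = 2.4 × 22 × 6 × 430 / 1000 = 136.2 kN.
Edge bolt: l_c = 40 − 24/2 = 28 mm → 1.2 × 28 × 6 × 430 / 1000 = 86.69 → r_n = 86.69 kN.
Interior bolts: l_c = 75 − 24 = 51 mm → 1.2 × 51 × 6 × 430 / 1000 = 157.9 → r_n = 136.2 kN.
R_n = 1 × 86.69 + 3 × 136.2 = 495.4 kN.
Design strength φR_n = 0.75 × 495.4 = 372 kN.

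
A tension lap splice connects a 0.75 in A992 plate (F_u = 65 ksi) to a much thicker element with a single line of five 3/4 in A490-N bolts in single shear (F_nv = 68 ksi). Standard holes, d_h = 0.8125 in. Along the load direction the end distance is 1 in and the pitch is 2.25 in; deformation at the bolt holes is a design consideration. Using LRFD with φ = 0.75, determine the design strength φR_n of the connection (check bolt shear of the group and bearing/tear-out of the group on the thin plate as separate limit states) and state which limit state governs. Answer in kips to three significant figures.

113 kips (bolt shear governs)

Bolt shear: A_b = π·0.75²/4 = 0.4418 in²; R_n = 68 × 0.4418 × 5 × 1 = 150.2 kips → 0.75 × 150.2 = 113 kips.
Bearing (1.2 l_c t F_u ≤ 2.4 d t F_u): upper limit = 2.4·0.75·0.75·65 = 87.75 kips.
  Edge l_c = 1 − 0.8125/2 = 0.5938 → r_n = 34.73 kips; interior l_c = 2.25 − 0.8125 = 1.438 → r_n = 84.09 kips.
  R_n,bearing = 1·34.73 + 4·84.09 = 371.1 kips → 0.75 × 371.1 = 278 kips.
Bolt shear governs: 113 kips.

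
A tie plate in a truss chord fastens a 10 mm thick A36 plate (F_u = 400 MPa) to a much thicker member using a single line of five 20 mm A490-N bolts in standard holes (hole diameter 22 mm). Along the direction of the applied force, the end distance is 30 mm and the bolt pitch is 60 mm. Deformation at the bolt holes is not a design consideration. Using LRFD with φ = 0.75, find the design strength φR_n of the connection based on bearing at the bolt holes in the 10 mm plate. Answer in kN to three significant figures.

Per bolt r_n = 1.5 l_c t F_u ≤ 3.0 d t F_u; upper limit = 3.0 × 20 × 10 × 400 / 1000 = 240 kN.
Edge bolt: l_c = 30 − 22/2 = 19 mm → 1.5 × 19 × 10 × 400 / 1000 = 114 → r_n = 114 kN.
Interior bolts: l_c = 60 − 22 = 38 mm → 1.5 × 38 × 10 × 400 / 1000 = 228 → r_n = 228 kN.
R_n = 1 × 114 + 4 × 228 = 1026 kN.
Design strength φR_n = 0.75 × 1026 = 770 kN.

770 kN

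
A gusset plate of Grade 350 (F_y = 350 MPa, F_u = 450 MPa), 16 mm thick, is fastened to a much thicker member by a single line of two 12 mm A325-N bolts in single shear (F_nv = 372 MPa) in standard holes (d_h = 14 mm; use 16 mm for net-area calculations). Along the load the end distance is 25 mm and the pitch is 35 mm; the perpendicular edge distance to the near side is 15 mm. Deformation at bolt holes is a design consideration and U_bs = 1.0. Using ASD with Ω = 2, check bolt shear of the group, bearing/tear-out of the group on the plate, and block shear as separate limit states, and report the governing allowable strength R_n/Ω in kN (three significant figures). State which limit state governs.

Bolt shear: A_b = π·12²/4 = 113.1 mm²; R_n = 372 × 113.1 × 2 × 1 / 1000 = 84.14 kN → 84.14 / 2 = 42.1 kN.
Bearing: edge l_c = 18, r_n = 155.5 kN; interior l_c = 21, r_n = 181.4 kN; R_n = 155.5 + 1·181.4 = 337 kN → 168 kN.
Block shear: A_gv = 960, A_nv = 576, A_nt = 112 mm²; R_n = min(0.6F_uA_nv, 0.6F_yA_gv) + U_bs·F_u·A_nt = 205.9 kN → 103 kN.
Bolt shear governs: 42.1 kN.

42.1 kN (bolt shear governs)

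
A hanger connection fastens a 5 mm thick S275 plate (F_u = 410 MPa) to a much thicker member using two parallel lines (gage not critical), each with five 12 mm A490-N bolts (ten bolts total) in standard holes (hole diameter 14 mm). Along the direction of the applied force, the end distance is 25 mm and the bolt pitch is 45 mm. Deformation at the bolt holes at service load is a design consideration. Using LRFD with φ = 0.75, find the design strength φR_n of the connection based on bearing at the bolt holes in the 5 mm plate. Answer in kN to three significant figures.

421 kN

Per bolt r_n = 1.2 l_c t F_u ≤ 2.4 d t F_u; upper limit = 2.4 × 12 × 5 × 410 / 1000 = 59.04 kN.
Edge bolt: l_c = 25 − 14/2 = 18 mm → 1.2 × 18 × 5 × 410 / 1000 = 44.28 → r_n = 44.28 kN.
Interior bolts: l_c = 45 − 14 = 31 mm → 1.2 × 31 × 5 × 410 / 1000 = 76.26 → r_n = 59.04 kN.
R_n = 2 × 44.28 + 8 × 59.04 = 560.9 kN.
Design strength φR_n = 0.75 × 560.9 = 421 kN.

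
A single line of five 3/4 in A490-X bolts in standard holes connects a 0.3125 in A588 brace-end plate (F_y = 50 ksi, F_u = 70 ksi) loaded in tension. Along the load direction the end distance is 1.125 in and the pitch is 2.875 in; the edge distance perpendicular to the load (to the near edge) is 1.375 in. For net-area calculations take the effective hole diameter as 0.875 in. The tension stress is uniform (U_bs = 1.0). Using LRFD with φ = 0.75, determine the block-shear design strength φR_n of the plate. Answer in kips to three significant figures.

Shear plane L_v = 1.125 + 4·2.875 = 12.62 in; A_gv = 12.62 × 0.3125 = 3.945 in².
A_nv = (12.62 − 4.5·0.875) × 0.3125 = 2.715 in².
A_nt = (1.375 − 0.5·0.875) × 0.3125 = 0.293 in².
0.6 F_u A_nv = 114 kips; 0.6 F_y A_gv = 118.4 kips → shear rupture governs the shear term.
R_n = 114 + 1.0 × 70 × 0.293 = 134.5 kips.
Design strength φR_n = 0.75 × 134.5 = 101 kips.

101 kips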